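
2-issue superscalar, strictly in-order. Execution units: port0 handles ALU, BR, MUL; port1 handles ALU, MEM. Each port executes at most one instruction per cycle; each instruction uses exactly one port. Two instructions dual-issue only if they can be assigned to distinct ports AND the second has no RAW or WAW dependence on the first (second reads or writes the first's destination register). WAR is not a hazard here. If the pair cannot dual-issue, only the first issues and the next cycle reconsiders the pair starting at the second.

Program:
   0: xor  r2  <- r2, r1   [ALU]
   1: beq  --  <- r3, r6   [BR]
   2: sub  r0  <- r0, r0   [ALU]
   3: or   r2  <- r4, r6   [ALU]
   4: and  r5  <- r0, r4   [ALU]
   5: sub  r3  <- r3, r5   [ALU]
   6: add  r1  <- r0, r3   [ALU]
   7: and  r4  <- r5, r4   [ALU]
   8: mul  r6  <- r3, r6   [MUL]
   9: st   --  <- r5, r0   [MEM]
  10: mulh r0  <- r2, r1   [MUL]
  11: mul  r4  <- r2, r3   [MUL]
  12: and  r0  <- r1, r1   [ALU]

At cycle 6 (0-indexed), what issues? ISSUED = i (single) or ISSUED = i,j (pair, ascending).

[0] i0/i1  xor.ALU/beq.BR  -- 2-wide
[1] i2/i3  sub.ALU/or.ALU  -- 2-wide
[2] i4  and.ALU  -- RAW r5
[3] i5  sub.ALU  -- RAW r3
[4] i6/i7  add.ALU/and.ALU  -- 2-wide
[5] i8/i9  mul.MUL/st.MEM  -- 2-wide
[6] i10  mulh.MUL  -- no-port MUL/MUL
[7] i11/i12  mul.MUL/and.ALU  -- 2-wide

ISSUED = 10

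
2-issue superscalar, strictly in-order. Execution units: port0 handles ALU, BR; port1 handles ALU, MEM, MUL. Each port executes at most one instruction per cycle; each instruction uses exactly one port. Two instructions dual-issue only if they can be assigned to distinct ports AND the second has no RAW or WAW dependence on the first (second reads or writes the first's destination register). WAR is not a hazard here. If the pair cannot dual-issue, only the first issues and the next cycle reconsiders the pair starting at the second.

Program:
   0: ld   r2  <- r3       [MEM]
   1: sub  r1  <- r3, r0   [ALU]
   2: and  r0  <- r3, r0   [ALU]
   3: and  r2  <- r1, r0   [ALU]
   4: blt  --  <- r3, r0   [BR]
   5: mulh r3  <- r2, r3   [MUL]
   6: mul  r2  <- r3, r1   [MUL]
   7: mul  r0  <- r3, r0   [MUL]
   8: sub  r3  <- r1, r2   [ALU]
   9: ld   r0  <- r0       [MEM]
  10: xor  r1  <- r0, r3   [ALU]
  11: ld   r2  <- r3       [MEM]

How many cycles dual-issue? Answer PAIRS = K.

PAIRS = 4

t=0 i0,i1:ld.MEM sub.ALU ; dual
t=1 i2:and.ALU ; RAW r0
t=2 i3,i4:and.ALU blt.BR ; dual
t=3 i5:mulh.MUL ; no-port MUL/MUL
t=4 i6:mul.MUL ; no-port MUL/MUL
t=5 i7,i8:mul.MUL sub.ALU ; dual
t=6 i9:ld.MEM ; RAW r0
t=7 i10,i11:xor.ALU ld.MEM ; dual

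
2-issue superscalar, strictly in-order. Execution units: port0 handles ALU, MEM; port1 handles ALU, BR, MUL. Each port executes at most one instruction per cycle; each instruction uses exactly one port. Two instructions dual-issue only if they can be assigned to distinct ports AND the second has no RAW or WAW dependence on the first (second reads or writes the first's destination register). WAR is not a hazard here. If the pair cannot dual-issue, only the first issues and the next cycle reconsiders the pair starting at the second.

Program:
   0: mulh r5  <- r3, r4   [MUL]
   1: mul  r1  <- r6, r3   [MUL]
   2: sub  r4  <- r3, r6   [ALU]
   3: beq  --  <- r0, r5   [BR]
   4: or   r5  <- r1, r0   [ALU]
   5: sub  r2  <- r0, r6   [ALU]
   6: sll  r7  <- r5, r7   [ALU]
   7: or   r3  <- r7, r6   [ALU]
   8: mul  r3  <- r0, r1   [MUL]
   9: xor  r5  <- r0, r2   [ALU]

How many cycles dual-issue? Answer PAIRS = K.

PAIRS = 4

  cy0 -> i0 (mulh) no-port MUL/MUL
  cy1 -> i1,i2 (mul/sub) pair
  cy2 -> i3,i4 (beq/or) pair
  cy3 -> i5,i6 (sub/sll) pair
  cy4 -> i7 (or) WAW r3
  cy5 -> i8,i9 (mul/xor) pair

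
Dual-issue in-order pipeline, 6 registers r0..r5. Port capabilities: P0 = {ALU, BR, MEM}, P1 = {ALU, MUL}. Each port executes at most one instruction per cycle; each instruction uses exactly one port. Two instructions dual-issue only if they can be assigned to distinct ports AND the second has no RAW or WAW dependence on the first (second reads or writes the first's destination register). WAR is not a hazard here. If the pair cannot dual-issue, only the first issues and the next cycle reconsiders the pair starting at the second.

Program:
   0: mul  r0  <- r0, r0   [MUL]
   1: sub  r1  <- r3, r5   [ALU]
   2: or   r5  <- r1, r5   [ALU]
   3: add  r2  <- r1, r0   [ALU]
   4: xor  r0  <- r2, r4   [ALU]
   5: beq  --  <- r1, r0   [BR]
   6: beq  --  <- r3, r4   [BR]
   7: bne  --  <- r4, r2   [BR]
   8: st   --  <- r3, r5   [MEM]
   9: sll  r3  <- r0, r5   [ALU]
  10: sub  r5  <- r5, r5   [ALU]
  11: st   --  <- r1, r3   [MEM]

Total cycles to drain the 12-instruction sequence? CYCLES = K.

#0 head=0: mul.MUL+sub.ALU i0/i1 pair
#1 head=2: or.ALU+add.ALU i2/i3 pair
#2 head=4: xor.ALU i4 RAW r0
#3 head=5: beq.BR i5 no-port BR/BR
#4 head=6: beq.BR i6 no-port BR/BR
#5 head=7: bne.BR i7 no-port BR/MEM
#6 head=8: st.MEM+sll.ALU i8/i9 pair
#7 head=10: sub.ALU+st.MEM i10/i11 pair

CYCLES = 8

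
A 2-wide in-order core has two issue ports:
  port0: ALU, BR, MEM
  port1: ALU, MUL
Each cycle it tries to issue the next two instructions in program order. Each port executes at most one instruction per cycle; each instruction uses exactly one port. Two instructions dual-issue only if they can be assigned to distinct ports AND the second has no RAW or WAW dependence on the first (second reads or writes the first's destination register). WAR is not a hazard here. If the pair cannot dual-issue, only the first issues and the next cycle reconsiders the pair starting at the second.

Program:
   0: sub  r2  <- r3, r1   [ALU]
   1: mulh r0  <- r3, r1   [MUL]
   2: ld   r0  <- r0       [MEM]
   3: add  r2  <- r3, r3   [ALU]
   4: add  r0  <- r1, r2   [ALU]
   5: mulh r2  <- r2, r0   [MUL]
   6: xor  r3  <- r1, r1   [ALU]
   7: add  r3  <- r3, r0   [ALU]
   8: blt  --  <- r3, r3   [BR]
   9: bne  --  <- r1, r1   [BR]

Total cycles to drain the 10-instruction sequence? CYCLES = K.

CYCLES = 7

0. sub.ALU+mulh.MUL @i0/i1  | 2-wide
1. ld.MEM+add.ALU @i2/i3  | 2-wide
2. add.ALU @i4  | RAW r0
3. mulh.MUL+xor.ALU @i5/i6  | 2-wide
4. add.ALU @i7  | RAW r3
5. blt.BR @i8  | no-port BR/BR
6. bne.BR @i9  | tail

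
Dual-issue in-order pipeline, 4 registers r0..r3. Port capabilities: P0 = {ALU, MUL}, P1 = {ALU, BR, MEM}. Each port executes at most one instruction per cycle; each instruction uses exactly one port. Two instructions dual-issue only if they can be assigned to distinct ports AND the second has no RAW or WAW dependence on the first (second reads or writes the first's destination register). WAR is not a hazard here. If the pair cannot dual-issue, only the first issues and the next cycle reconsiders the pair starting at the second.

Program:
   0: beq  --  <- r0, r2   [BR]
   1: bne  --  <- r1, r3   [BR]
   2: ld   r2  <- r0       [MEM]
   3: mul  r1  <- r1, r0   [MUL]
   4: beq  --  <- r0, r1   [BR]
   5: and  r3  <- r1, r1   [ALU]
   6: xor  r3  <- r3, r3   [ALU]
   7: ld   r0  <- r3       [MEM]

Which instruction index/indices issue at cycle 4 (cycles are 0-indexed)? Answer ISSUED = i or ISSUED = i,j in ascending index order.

ISSUED = 6

t=0 i0:beq ; no-port BR/BR
t=1 i1:bne ; no-port BR/MEM
t=2 i2/i3:ld/mul ; pair
t=3 i4/i5:beq/and ; pair
t=4 i6:xor ; RAW r3
t=5 i7:ld ; tail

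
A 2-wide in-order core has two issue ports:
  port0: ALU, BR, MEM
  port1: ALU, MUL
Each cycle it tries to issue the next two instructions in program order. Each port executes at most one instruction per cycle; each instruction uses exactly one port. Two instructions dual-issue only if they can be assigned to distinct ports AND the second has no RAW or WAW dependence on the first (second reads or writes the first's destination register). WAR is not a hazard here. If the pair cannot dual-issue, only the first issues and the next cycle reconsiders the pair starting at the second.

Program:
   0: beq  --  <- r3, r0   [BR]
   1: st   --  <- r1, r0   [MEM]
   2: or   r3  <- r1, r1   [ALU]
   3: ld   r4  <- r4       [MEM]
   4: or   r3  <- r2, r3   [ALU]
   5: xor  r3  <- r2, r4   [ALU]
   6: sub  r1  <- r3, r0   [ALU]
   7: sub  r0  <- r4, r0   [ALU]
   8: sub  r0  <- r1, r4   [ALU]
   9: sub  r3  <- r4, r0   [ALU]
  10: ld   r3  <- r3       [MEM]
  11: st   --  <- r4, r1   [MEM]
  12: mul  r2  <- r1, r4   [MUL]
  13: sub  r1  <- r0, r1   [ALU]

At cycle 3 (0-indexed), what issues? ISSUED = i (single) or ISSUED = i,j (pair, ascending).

ISSUED = 5

c0: i0 beq.BR  no-port BR/MEM
c1: i1,i2 st.MEM;or.ALU  dual
c2: i3,i4 ld.MEM;or.ALU  dual
c3: i5 xor.ALU  RAW r3
c4: i6,i7 sub.ALU;sub.ALU  dual
c5: i8 sub.ALU  RAW r0
c6: i9 sub.ALU  RAW+WAW r3
c7: i10 ld.MEM  no-port MEM/MEM
c8: i11,i12 st.MEM;mul.MUL  dual
c9: i13 sub.ALU  tail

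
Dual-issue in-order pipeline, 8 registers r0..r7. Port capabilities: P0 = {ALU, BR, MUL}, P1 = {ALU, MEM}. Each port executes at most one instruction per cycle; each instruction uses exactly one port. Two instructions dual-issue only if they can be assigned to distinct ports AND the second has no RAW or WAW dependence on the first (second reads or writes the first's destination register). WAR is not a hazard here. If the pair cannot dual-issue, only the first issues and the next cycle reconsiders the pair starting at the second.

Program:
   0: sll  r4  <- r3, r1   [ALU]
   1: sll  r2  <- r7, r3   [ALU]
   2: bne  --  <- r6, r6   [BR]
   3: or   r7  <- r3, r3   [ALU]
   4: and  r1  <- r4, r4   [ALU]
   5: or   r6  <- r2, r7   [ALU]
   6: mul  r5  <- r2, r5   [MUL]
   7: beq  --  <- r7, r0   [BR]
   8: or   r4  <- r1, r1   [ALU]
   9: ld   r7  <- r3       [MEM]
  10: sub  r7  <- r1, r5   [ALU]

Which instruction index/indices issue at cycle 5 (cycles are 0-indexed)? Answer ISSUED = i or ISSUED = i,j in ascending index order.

ISSUED = 9

[0] i0+i1  sll.ALU+sll.ALU  -- 2-wide
[1] i2+i3  bne.BR+or.ALU  -- 2-wide
[2] i4+i5  and.ALU+or.ALU  -- 2-wide
[3] i6  mul.MUL  -- no-port MUL/BR
[4] i7+i8  beq.BR+or.ALU  -- 2-wide
[5] i9  ld.MEM  -- WAW r7
[6] i10  sub.ALU  -- tail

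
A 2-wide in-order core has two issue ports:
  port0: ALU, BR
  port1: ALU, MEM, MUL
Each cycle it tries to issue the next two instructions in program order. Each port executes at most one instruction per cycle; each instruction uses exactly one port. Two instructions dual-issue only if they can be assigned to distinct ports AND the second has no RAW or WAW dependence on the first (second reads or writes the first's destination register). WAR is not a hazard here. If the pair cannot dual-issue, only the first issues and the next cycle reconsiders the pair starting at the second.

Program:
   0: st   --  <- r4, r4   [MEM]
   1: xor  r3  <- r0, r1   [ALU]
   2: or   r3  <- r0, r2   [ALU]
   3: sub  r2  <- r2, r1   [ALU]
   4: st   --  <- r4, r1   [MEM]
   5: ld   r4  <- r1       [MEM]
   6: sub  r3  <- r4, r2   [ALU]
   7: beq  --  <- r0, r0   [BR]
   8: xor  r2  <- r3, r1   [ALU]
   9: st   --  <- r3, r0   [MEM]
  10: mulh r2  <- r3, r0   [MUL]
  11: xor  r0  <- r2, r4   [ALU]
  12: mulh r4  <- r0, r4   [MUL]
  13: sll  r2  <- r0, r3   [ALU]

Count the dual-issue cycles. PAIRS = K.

[0] i0/i1  st+xor  -- pair
[1] i2/i3  or+sub  -- pair
[2] i4  st  -- no-port MEM/MEM
[3] i5  ld  -- RAW r4
[4] i6/i7  sub+beq  -- pair
[5] i8/i9  xor+st  -- pair
[6] i10  mulh  -- RAW r2
[7] i11  xor  -- RAW r0
[8] i12/i13  mulh+sll  -- pair

PAIRS = 5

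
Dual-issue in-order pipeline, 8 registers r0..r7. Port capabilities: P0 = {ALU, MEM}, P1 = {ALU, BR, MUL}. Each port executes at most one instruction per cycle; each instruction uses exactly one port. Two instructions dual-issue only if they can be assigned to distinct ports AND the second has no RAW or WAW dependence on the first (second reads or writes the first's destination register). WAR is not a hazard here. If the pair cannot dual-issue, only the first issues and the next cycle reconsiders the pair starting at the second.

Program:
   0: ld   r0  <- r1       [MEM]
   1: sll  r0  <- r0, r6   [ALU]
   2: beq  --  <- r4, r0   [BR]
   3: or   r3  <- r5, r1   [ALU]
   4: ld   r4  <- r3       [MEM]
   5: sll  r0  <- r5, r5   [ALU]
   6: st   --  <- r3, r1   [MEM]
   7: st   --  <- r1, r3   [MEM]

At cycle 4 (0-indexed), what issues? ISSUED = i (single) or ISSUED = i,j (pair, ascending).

ISSUED = 6

c0: i0 ld  RAW+WAW r0
c1: i1 sll  RAW r0
c2: i2/i3 beq+or  pair
c3: i4/i5 ld+sll  pair
c4: i6 st  no-port MEM/MEM
c5: i7 st  tail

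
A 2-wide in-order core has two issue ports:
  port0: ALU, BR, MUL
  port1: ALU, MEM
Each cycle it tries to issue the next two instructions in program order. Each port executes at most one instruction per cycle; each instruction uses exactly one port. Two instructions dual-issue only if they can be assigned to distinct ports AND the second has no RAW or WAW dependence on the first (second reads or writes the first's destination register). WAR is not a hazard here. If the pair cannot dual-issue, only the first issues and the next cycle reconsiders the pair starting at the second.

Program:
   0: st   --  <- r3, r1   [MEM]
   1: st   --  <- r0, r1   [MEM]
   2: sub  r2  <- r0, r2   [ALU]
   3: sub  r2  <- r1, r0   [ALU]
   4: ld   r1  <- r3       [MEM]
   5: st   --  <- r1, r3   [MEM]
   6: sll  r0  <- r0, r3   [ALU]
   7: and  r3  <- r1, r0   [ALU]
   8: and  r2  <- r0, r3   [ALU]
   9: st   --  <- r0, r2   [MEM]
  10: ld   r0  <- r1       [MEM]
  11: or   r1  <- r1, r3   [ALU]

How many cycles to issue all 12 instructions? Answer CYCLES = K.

[0] i0  st.MEM  -- no-port MEM/MEM
[1] i1+i2  st.MEM+sub.ALU  -- 2-wide
[2] i3+i4  sub.ALU+ld.MEM  -- 2-wide
[3] i5+i6  st.MEM+sll.ALU  -- 2-wide
[4] i7  and.ALU  -- RAW r3
[5] i8  and.ALU  -- RAW r2
[6] i9  st.MEM  -- no-port MEM/MEM
[7] i10+i11  ld.MEM+or.ALU  -- 2-wide

CYCLES = 8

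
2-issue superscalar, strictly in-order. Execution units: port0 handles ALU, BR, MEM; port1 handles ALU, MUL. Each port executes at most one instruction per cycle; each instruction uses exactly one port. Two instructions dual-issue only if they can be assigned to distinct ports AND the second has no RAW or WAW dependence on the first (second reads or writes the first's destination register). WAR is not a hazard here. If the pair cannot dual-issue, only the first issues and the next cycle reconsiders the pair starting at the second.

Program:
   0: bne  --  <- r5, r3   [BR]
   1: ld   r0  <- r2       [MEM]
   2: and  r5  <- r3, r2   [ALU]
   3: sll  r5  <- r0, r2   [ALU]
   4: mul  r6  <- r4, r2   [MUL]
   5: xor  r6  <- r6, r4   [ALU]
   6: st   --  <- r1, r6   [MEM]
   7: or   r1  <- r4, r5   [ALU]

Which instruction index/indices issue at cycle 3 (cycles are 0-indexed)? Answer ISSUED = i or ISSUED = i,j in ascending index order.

ISSUED = 5

c0: i0 bne  no-port BR/MEM
c1: i1+i2 ld/and  dual
c2: i3+i4 sll/mul  dual
c3: i5 xor  RAW r6
c4: i6+i7 st/or  dual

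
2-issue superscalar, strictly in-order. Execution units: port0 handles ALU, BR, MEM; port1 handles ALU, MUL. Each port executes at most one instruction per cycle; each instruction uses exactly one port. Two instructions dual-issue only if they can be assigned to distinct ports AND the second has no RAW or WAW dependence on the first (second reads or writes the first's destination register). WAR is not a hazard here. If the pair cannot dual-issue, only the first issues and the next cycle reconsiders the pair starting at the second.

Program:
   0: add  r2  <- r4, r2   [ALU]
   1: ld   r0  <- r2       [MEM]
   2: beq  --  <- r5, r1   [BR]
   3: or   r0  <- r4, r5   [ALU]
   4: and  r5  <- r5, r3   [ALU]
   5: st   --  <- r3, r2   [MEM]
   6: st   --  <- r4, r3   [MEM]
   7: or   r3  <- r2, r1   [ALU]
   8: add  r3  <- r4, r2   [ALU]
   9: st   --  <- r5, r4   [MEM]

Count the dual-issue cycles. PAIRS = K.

  cy0 -> i0 (add.ALU) RAW r2
  cy1 -> i1 (ld.MEM) no-port MEM/BR
  cy2 -> i2/i3 (beq.BR+or.ALU) dual
  cy3 -> i4/i5 (and.ALU+st.MEM) dual
  cy4 -> i6/i7 (st.MEM+or.ALU) dual
  cy5 -> i8/i9 (add.ALU+st.MEM) dual

PAIRS = 4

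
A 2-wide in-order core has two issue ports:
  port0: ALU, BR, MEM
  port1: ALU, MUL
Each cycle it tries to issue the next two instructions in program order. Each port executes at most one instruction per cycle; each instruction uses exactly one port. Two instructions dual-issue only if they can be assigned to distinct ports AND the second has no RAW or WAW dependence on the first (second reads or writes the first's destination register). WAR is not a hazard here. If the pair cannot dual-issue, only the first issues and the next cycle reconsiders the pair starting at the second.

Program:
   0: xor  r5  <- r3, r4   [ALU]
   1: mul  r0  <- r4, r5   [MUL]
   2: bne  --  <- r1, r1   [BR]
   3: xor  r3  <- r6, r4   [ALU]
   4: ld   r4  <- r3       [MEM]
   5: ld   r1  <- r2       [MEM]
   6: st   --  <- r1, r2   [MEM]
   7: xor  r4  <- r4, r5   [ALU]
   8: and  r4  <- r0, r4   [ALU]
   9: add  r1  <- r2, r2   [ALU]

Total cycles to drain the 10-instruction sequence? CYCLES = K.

CYCLES = 7

  cy0 -> i0 (xor.ALU) RAW r5
  cy1 -> i1+i2 (mul.MUL bne.BR) 2-wide
  cy2 -> i3 (xor.ALU) RAW r3
  cy3 -> i4 (ld.MEM) no-port MEM/MEM
  cy4 -> i5 (ld.MEM) no-port MEM/MEM
  cy5 -> i6+i7 (st.MEM xor.ALU) 2-wide
  cy6 -> i8+i9 (and.ALU add.ALU) 2-wide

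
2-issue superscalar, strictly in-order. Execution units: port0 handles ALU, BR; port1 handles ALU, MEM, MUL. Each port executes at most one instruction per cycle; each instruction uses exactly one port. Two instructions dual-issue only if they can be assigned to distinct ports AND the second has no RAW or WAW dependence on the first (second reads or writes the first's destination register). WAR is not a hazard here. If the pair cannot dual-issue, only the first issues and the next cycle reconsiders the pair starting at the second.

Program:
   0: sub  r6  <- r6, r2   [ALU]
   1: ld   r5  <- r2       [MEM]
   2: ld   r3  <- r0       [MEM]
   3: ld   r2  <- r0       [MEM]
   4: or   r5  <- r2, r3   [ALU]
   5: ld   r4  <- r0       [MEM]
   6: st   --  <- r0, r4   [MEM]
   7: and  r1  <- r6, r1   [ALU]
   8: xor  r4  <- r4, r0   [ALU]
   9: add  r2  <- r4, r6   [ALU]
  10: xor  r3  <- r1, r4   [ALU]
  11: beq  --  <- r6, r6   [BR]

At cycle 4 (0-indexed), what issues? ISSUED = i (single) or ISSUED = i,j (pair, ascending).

t=0 i0/i1:sub/ld ; dual
t=1 i2:ld ; no-port MEM/MEM
t=2 i3:ld ; RAW r2
t=3 i4/i5:or/ld ; dual
t=4 i6/i7:st/and ; dual
t=5 i8:xor ; RAW r4
t=6 i9/i10:add/xor ; dual
t=7 i11:beq ; tail

ISSUED = 6,7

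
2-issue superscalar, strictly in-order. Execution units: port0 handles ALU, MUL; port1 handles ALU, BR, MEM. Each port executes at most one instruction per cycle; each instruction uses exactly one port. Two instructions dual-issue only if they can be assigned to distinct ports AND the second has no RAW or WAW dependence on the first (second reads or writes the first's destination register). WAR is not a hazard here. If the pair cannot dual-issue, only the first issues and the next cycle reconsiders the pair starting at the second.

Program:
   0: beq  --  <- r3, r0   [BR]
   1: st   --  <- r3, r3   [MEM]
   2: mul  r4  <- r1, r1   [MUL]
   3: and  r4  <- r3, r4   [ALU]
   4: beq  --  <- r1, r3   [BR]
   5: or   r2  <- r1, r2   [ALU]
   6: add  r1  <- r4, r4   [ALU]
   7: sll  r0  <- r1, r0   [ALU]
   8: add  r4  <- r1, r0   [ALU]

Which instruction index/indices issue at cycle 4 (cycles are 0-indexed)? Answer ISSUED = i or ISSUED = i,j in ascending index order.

0. beq @i0  | no-port BR/MEM
1. st;mul @i1,i2  | pair
2. and;beq @i3,i4  | pair
3. or;add @i5,i6  | pair
4. sll @i7  | RAW r0
5. add @i8  | tail

ISSUED = 7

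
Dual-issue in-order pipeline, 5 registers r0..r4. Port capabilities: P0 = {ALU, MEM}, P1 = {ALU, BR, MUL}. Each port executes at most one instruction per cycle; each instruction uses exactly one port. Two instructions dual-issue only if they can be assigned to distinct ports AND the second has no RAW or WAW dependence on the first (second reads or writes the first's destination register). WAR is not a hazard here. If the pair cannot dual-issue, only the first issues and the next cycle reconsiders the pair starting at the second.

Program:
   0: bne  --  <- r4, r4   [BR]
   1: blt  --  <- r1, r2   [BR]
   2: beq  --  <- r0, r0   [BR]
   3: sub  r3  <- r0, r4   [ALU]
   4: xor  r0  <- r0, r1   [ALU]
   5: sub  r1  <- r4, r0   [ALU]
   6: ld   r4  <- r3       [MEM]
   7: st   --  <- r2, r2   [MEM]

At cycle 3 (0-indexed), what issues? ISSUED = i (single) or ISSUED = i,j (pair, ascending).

t=0 i0:bne.BR ; no-port BR/BR
t=1 i1:blt.BR ; no-port BR/BR
t=2 i2,i3:beq.BR+sub.ALU ; 2-wide
t=3 i4:xor.ALU ; RAW r0
t=4 i5,i6:sub.ALU+ld.MEM ; 2-wide
t=5 i7:st.MEM ; tail

ISSUED = 4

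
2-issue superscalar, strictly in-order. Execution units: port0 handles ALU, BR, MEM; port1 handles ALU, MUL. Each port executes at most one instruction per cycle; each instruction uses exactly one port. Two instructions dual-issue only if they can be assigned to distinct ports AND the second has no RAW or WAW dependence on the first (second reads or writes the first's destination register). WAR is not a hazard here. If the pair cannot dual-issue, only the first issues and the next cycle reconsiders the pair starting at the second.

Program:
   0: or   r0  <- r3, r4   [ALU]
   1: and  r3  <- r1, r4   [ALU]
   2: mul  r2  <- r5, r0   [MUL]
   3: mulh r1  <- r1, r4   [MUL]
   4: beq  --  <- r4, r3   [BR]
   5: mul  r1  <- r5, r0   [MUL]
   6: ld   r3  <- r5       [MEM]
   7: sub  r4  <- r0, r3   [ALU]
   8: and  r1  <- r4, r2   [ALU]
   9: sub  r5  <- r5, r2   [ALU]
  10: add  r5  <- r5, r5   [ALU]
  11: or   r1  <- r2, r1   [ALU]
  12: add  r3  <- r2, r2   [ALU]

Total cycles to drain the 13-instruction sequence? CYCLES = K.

CYCLES = 8

[0] i0/i1  or.ALU+and.ALU  -- pair
[1] i2  mul.MUL  -- no-port MUL/MUL
[2] i3/i4  mulh.MUL+beq.BR  -- pair
[3] i5/i6  mul.MUL+ld.MEM  -- pair
[4] i7  sub.ALU  -- RAW r4
[5] i8/i9  and.ALU+sub.ALU  -- pair
[6] i10/i11  add.ALU+or.ALU  -- pair
[7] i12  add.ALU  -- tail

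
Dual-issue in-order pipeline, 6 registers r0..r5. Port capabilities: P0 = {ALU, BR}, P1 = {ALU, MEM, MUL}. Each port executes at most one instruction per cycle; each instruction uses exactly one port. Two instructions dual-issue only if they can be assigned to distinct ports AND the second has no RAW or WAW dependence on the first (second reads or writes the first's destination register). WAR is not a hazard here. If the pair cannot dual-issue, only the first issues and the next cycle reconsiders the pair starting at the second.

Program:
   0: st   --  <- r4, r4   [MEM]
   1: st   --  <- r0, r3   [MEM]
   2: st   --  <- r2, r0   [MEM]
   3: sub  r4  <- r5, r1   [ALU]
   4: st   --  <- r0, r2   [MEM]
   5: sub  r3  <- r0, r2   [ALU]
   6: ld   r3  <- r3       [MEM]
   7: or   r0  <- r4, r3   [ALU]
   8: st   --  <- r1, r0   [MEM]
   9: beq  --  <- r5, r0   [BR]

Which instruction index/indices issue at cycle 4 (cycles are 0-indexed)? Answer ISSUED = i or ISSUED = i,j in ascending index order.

0. st.MEM @i0  | no-port MEM/MEM
1. st.MEM @i1  | no-port MEM/MEM
2. st.MEM/sub.ALU @i2+i3  | dual
3. st.MEM/sub.ALU @i4+i5  | dual
4. ld.MEM @i6  | RAW r3
5. or.ALU @i7  | RAW r0
6. st.MEM/beq.BR @i8+i9  | dual

ISSUED = 6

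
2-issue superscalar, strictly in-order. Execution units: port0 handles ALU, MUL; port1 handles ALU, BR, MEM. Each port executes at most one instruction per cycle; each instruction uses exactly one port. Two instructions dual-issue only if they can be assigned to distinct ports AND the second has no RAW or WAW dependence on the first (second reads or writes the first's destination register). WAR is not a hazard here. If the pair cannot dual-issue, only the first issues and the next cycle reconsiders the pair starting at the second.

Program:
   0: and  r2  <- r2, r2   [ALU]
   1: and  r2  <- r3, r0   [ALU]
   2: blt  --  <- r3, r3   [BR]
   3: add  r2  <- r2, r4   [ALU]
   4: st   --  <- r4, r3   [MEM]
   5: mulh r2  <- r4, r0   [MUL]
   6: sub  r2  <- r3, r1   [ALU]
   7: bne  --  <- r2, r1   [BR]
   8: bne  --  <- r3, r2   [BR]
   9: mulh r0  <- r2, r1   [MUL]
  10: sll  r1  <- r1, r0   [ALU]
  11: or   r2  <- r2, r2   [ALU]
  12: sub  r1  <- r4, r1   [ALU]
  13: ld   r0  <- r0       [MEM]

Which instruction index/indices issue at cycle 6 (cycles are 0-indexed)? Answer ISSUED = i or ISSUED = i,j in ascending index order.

0. and.ALU @i0  | WAW r2
1. and.ALU blt.BR @i1&i2  | 2-wide
2. add.ALU st.MEM @i3&i4  | 2-wide
3. mulh.MUL @i5  | WAW r2
4. sub.ALU @i6  | RAW r2
5. bne.BR @i7  | no-port BR/BR
6. bne.BR mulh.MUL @i8&i9  | 2-wide
7. sll.ALU or.ALU @i10&i11  | 2-wide
8. sub.ALU ld.MEM @i12&i13  | 2-wide

ISSUED = 8,9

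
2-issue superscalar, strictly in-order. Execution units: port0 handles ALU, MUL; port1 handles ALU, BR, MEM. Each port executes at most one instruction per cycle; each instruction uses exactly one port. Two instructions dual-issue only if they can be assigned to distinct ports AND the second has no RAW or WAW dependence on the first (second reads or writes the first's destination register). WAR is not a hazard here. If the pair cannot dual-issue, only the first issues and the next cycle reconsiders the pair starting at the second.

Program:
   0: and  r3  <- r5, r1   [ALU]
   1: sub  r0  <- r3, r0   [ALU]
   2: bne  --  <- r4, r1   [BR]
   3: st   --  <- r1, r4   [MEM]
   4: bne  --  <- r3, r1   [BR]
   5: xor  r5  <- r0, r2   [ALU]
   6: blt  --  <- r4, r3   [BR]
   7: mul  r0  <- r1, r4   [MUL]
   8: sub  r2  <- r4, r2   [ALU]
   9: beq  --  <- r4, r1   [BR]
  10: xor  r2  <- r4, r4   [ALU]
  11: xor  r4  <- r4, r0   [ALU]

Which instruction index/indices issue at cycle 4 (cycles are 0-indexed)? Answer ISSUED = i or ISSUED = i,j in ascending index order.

t=0 i0:and ; RAW r3
t=1 i1&i2:sub/bne ; dual
t=2 i3:st ; no-port MEM/BR
t=3 i4&i5:bne/xor ; dual
t=4 i6&i7:blt/mul ; dual
t=5 i8&i9:sub/beq ; dual
t=6 i10&i11:xor/xor ; dual

ISSUED = 6,7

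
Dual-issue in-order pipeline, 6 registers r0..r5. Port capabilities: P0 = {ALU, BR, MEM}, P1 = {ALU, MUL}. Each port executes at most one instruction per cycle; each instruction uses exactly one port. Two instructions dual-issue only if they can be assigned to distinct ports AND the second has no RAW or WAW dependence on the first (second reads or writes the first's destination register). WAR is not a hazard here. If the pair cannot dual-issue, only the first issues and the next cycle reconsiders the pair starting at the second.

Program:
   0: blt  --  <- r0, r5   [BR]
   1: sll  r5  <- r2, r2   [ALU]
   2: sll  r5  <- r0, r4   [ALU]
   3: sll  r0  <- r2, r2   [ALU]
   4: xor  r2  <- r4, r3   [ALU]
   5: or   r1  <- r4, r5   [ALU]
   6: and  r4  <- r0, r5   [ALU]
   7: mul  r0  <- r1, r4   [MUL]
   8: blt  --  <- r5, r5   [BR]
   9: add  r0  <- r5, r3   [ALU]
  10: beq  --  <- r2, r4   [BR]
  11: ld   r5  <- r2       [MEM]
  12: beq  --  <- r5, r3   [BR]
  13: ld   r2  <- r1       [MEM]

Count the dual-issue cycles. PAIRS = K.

#0 head=0: blt.BR+sll.ALU i0+i1 dual
#1 head=2: sll.ALU+sll.ALU i2+i3 dual
#2 head=4: xor.ALU+or.ALU i4+i5 dual
#3 head=6: and.ALU i6 RAW r4
#4 head=7: mul.MUL+blt.BR i7+i8 dual
#5 head=9: add.ALU+beq.BR i9+i10 dual
#6 head=11: ld.MEM i11 no-port MEM/BR
#7 head=12: beq.BR i12 no-port BR/MEM
#8 head=13: ld.MEM i13 tail

PAIRS = 5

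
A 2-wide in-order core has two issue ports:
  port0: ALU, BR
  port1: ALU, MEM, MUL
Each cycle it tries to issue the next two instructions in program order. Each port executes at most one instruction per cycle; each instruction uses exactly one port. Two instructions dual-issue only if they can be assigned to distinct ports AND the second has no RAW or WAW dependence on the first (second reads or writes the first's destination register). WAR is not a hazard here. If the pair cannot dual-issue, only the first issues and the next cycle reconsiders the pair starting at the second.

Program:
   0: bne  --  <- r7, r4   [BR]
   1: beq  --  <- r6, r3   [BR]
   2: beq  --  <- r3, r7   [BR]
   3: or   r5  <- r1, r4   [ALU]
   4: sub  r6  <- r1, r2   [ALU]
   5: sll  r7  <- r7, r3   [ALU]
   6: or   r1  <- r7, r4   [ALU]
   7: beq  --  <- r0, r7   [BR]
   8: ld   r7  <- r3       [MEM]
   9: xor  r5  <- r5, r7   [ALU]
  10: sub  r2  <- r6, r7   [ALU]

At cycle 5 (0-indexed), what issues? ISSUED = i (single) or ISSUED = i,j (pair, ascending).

#0 head=0: bne.BR i0 no-port BR/BR
#1 head=1: beq.BR i1 no-port BR/BR
#2 head=2: beq.BR or.ALU i2&i3 pair
#3 head=4: sub.ALU sll.ALU i4&i5 pair
#4 head=6: or.ALU beq.BR i6&i7 pair
#5 head=8: ld.MEM i8 RAW r7
#6 head=9: xor.ALU sub.ALU i9&i10 pair

ISSUED = 8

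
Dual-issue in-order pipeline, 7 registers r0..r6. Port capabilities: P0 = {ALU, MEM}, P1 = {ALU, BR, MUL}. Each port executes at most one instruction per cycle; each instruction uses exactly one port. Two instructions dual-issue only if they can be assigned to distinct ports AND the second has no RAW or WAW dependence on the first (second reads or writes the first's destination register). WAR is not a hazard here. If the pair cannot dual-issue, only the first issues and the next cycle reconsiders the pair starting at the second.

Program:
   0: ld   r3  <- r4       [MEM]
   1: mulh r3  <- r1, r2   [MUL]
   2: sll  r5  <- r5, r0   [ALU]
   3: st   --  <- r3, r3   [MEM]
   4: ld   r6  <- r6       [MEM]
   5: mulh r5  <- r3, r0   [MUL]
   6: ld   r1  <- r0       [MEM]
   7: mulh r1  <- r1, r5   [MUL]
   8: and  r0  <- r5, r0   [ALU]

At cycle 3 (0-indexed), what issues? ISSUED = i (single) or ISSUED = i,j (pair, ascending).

[0] i0  ld.MEM  -- WAW r3
[1] i1&i2  mulh.MUL sll.ALU  -- 2-wide
[2] i3  st.MEM  -- no-port MEM/MEM
[3] i4&i5  ld.MEM mulh.MUL  -- 2-wide
[4] i6  ld.MEM  -- RAW+WAW r1
[5] i7&i8  mulh.MUL and.ALU  -- 2-wide

ISSUED = 4,5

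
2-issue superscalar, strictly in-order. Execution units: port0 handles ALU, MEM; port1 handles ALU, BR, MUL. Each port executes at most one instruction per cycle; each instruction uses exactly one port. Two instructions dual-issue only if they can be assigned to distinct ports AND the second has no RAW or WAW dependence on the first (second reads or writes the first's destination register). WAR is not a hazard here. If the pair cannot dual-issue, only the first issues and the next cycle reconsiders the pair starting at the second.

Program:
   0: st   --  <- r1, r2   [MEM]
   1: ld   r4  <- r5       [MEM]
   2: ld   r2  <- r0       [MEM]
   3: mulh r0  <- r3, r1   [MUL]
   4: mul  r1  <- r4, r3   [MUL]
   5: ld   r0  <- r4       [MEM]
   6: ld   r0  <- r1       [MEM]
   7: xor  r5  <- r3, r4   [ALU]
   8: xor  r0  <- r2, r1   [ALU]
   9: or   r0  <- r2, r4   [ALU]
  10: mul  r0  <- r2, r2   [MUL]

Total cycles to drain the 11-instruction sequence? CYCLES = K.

t=0 i0:st ; no-port MEM/MEM
t=1 i1:ld ; no-port MEM/MEM
t=2 i2&i3:ld+mulh ; dual
t=3 i4&i5:mul+ld ; dual
t=4 i6&i7:ld+xor ; dual
t=5 i8:xor ; WAW r0
t=6 i9:or ; WAW r0
t=7 i10:mul ; tail

CYCLES = 8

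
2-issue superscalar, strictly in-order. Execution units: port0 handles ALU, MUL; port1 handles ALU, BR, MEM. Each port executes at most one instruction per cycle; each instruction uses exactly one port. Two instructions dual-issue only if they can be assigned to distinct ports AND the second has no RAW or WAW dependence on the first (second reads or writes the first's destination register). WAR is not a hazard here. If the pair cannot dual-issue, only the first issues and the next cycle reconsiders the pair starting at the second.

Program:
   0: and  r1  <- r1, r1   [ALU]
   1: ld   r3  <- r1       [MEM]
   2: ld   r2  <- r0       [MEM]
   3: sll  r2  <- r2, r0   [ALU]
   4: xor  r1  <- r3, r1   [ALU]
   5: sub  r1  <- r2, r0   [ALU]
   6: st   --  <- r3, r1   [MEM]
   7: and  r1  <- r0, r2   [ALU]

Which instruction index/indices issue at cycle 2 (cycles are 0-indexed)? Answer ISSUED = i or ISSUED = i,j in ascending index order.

[0] i0  and  -- RAW r1
[1] i1  ld  -- no-port MEM/MEM
[2] i2  ld  -- RAW+WAW r2
[3] i3/i4  sll+xor  -- pair
[4] i5  sub  -- RAW r1
[5] i6/i7  st+and  -- pair

ISSUED = 2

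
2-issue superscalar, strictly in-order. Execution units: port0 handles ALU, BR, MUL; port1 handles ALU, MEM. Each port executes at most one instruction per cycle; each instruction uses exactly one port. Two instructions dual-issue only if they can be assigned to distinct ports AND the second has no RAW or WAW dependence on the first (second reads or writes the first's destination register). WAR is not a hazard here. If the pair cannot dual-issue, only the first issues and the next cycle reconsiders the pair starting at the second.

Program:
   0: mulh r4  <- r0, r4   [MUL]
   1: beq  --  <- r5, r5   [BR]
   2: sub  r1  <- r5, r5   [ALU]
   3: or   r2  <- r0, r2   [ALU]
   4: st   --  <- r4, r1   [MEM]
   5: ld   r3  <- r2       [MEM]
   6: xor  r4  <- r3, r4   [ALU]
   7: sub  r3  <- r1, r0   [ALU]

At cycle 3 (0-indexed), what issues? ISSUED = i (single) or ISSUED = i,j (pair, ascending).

ISSUED = 5

c0: i0 mulh.MUL  no-port MUL/BR
c1: i1&i2 beq.BR;sub.ALU  pair
c2: i3&i4 or.ALU;st.MEM  pair
c3: i5 ld.MEM  RAW r3
c4: i6&i7 xor.ALU;sub.ALU  pair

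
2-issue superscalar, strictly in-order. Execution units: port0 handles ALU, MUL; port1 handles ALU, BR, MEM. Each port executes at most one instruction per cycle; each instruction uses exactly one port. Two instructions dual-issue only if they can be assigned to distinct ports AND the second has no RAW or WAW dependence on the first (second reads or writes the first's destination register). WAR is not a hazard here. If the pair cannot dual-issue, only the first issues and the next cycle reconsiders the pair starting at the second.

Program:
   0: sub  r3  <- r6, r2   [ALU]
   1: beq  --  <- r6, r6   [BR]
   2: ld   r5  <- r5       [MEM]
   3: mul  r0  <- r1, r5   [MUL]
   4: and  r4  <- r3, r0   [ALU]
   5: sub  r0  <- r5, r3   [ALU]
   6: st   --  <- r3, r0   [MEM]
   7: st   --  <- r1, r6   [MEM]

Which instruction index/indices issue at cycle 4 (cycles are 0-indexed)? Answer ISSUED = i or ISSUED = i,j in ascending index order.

0. sub.ALU beq.BR @i0/i1  | dual
1. ld.MEM @i2  | RAW r5
2. mul.MUL @i3  | RAW r0
3. and.ALU sub.ALU @i4/i5  | dual
4. st.MEM @i6  | no-port MEM/MEM
5. st.MEM @i7  | tail

ISSUED = 6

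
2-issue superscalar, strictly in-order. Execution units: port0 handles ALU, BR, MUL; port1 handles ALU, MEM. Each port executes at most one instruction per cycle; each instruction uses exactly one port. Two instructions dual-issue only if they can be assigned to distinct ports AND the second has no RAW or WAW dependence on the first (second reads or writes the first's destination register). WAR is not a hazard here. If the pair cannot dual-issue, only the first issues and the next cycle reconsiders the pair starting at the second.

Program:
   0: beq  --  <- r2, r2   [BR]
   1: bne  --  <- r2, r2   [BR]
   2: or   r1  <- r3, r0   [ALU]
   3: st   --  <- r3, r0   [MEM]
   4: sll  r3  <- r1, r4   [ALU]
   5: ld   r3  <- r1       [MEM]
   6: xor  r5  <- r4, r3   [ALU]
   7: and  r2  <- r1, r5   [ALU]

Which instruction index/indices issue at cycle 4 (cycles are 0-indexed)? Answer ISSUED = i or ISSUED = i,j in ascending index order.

ISSUED = 6

0. beq.BR @i0  | no-port BR/BR
1. bne.BR+or.ALU @i1+i2  | dual
2. st.MEM+sll.ALU @i3+i4  | dual
3. ld.MEM @i5  | RAW r3
4. xor.ALU @i6  | RAW r5
5. and.ALU @i7  | tail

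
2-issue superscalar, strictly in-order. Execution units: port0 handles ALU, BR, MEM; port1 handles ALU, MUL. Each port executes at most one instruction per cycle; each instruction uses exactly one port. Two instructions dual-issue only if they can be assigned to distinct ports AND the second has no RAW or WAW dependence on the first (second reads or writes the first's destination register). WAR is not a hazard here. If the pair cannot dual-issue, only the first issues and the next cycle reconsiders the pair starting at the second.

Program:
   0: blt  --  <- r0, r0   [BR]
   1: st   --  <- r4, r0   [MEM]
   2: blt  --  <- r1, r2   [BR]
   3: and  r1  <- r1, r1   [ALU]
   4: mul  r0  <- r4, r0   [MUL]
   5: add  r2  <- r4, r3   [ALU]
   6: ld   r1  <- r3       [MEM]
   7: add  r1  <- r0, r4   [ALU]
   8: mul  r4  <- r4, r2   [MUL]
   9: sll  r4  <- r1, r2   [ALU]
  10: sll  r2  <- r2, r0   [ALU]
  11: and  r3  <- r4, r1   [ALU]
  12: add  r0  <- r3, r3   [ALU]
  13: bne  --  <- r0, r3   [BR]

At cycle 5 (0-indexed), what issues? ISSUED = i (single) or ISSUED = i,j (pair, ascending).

  cy0 -> i0 (blt) no-port BR/MEM
  cy1 -> i1 (st) no-port MEM/BR
  cy2 -> i2&i3 (blt;and) pair
  cy3 -> i4&i5 (mul;add) pair
  cy4 -> i6 (ld) WAW r1
  cy5 -> i7&i8 (add;mul) pair
  cy6 -> i9&i10 (sll;sll) pair
  cy7 -> i11 (and) RAW r3
  cy8 -> i12 (add) RAW r0
  cy9 -> i13 (bne) tail

ISSUED = 7,8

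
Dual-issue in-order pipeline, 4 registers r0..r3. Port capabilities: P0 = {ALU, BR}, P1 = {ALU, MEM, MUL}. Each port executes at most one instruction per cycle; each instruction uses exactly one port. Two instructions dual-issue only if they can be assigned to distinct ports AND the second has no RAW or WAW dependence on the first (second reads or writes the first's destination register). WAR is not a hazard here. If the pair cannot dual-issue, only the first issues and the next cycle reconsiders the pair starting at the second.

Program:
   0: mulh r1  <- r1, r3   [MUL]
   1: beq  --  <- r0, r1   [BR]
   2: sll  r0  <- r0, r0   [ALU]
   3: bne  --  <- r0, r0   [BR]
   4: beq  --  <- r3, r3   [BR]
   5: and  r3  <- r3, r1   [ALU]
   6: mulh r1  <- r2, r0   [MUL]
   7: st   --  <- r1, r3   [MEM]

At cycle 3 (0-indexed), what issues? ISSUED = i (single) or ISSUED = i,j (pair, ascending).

c0: i0 mulh  RAW r1
c1: i1&i2 beq+sll  2-wide
c2: i3 bne  no-port BR/BR
c3: i4&i5 beq+and  2-wide
c4: i6 mulh  no-port MUL/MEM
c5: i7 st  tail

ISSUED = 4,5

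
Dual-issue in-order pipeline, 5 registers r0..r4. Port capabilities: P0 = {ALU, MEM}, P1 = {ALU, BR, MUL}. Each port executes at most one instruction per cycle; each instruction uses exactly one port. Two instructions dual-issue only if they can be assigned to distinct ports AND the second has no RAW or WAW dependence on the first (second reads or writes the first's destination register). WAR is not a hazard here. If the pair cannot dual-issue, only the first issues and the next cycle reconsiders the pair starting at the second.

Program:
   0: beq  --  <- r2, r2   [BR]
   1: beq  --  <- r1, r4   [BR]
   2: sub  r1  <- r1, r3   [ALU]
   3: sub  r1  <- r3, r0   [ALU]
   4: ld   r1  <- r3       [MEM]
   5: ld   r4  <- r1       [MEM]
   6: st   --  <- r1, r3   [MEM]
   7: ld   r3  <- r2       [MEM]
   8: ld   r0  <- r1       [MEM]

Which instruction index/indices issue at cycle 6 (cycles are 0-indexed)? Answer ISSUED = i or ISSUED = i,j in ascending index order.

  cy0 -> i0 (beq.BR) no-port BR/BR
  cy1 -> i1&i2 (beq.BR+sub.ALU) pair
  cy2 -> i3 (sub.ALU) WAW r1
  cy3 -> i4 (ld.MEM) no-port MEM/MEM
  cy4 -> i5 (ld.MEM) no-port MEM/MEM
  cy5 -> i6 (st.MEM) no-port MEM/MEM
  cy6 -> i7 (ld.MEM) no-port MEM/MEM
  cy7 -> i8 (ld.MEM) tail

ISSUED = 7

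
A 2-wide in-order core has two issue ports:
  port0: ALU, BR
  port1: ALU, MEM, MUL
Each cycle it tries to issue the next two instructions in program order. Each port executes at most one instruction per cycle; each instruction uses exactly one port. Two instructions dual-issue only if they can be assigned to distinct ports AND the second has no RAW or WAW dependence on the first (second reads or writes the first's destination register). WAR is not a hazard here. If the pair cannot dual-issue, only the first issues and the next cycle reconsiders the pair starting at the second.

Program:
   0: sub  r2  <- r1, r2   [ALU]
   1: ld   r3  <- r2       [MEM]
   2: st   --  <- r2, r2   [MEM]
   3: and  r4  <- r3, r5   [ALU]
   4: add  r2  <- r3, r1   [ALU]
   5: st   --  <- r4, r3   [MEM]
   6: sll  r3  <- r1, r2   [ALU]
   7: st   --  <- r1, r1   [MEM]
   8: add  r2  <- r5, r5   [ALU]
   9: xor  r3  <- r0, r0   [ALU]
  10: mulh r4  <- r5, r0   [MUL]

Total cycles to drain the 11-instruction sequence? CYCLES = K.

#0 head=0: sub i0 RAW r2
#1 head=1: ld i1 no-port MEM/MEM
#2 head=2: st and i2+i3 2-wide
#3 head=4: add st i4+i5 2-wide
#4 head=6: sll st i6+i7 2-wide
#5 head=8: add xor i8+i9 2-wide
#6 head=10: mulh i10 tail

CYCLES = 7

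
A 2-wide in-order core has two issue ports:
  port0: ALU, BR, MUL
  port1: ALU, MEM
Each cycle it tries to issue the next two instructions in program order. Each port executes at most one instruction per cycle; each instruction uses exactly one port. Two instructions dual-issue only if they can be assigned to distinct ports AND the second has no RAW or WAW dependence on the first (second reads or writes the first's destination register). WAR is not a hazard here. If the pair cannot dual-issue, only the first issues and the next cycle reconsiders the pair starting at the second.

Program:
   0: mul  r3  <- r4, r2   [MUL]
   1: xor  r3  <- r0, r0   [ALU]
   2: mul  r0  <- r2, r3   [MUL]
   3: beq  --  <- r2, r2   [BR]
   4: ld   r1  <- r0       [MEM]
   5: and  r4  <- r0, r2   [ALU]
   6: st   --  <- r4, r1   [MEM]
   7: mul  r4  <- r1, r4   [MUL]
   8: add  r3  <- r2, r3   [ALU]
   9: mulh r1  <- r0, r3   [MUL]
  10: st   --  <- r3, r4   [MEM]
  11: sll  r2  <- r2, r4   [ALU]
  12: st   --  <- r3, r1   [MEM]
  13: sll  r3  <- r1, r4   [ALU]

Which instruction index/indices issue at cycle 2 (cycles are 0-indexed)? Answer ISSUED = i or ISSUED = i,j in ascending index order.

t=0 i0:mul ; WAW r3
t=1 i1:xor ; RAW r3
t=2 i2:mul ; no-port MUL/BR
t=3 i3/i4:beq;ld ; pair
t=4 i5:and ; RAW r4
t=5 i6/i7:st;mul ; pair
t=6 i8:add ; RAW r3
t=7 i9/i10:mulh;st ; pair
t=8 i11/i12:sll;st ; pair
t=9 i13:sll ; tail

ISSUED = 2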